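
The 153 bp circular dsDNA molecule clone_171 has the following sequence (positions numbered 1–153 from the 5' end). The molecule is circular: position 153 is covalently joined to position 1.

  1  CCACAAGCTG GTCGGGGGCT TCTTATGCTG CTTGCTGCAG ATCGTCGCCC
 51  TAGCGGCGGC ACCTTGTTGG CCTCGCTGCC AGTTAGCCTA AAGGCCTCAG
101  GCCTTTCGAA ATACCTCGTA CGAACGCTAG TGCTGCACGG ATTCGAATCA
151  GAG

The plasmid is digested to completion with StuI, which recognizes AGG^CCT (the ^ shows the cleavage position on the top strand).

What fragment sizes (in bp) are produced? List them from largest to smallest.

StuI sites (AGGCCT) start at positions 92, 99.
StuI cuts after base 3 of each site, so after positions 94, 101.
Circular molecule, 2 cuts → 2 fragments:
  95–101 → 7 bp
  102–153 then 1–94 → 52 + 94 = 146 bp
Sorted largest to smallest: 146, 7 bp.

146, 7 bp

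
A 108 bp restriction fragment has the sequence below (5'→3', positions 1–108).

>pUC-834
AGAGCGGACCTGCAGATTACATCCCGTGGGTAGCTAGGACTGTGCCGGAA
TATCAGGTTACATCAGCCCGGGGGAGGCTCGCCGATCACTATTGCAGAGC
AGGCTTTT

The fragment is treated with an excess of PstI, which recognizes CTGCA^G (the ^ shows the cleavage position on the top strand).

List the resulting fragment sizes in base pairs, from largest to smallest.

94, 14 bp

The PstI site (CTGCAG) starts at position 10.
PstI cuts after base 5 of each site (before the last base), so after position 14.
Linear molecule, 1 cut → 2 fragments:
  1–14 → 14 bp
  15–108 → 94 bp
Sorted largest to smallest: 94, 14 bp.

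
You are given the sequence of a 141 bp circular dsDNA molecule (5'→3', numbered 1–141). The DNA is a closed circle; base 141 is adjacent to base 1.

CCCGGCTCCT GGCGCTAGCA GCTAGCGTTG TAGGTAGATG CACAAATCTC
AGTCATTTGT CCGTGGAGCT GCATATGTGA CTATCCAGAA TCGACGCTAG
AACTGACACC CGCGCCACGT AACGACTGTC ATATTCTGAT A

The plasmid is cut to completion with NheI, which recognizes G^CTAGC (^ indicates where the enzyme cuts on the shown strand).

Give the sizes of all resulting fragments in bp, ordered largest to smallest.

NheI sites (GCTAGC) start at positions 14, 21.
NheI cuts after the first base of each site, so after positions 14, 21.
Circular molecule, 2 cuts → 2 fragments:
  15–21 → 7 bp
  22–141 then 1–14 → 120 + 14 = 134 bp
Sorted largest to smallest: 134, 7 bp.

134, 7 bp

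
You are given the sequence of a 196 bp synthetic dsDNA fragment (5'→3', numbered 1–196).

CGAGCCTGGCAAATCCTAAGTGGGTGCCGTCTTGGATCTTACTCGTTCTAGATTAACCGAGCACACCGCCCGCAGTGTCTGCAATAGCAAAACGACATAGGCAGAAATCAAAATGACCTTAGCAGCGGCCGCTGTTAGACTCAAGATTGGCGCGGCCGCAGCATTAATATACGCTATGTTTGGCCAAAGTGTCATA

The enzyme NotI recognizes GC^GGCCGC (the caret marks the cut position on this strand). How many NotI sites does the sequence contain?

2

GCGGCCGC occurs starting at positions 125, 152.
NotI cuts at 2 sites.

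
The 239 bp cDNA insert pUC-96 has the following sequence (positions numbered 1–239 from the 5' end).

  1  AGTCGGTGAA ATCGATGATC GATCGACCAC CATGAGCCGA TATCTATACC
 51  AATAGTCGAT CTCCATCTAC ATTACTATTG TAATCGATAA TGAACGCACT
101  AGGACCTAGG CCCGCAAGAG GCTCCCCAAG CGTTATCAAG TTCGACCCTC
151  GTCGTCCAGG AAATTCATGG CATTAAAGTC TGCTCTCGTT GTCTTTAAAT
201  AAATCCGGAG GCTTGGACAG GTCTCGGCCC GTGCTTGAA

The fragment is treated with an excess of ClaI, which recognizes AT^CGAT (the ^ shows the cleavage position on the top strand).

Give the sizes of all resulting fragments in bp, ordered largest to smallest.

ClaI sites (ATCGAT) start at positions 11, 18, 83.
ClaI cuts after base 2 of each site, so after positions 12, 19, 84.
Linear molecule, 3 cuts → 4 fragments:
  1–12 → 12 bp
  13–19 → 7 bp
  20–84 → 65 bp
  85–239 → 155 bp
Sorted largest to smallest: 155, 65, 12, 7 bp.

155, 65, 12, 7 bp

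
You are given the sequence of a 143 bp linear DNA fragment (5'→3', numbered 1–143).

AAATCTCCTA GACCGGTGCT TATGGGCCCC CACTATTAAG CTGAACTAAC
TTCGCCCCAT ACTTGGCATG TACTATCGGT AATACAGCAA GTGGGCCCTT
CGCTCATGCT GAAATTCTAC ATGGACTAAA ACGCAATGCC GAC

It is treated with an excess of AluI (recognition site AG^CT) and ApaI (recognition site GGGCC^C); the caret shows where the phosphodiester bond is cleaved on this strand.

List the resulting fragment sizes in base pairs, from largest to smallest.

57, 46, 28, 12 bp

The AluI site (AGCT) starts at position 39.
AluI cuts after base 2 of each site, so after position 40.
ApaI sites (GGGCCC) start at positions 24, 93.
ApaI cuts after base 5 of each site (before the last base), so after positions 28, 97.
Combined cut positions: 28, 40, 97.
Linear molecule, 3 cuts → 4 fragments:
  1–28 → 28 bp
  29–40 → 12 bp
  41–97 → 57 bp
  98–143 → 46 bp
Sorted largest to smallest: 57, 46, 28, 12 bp.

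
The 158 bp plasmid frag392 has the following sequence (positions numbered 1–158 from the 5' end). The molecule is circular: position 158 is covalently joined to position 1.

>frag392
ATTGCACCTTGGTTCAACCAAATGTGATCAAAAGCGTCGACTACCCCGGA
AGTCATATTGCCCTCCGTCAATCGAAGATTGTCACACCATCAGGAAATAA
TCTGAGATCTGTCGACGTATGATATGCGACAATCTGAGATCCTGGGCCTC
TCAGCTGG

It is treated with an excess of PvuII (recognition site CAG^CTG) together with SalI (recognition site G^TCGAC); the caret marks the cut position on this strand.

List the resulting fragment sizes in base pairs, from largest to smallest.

75, 43, 40 bp

The PvuII site (CAGCTG) starts at position 152.
PvuII cuts after base 3 of each site, so after position 154.
SalI sites (GTCGAC) start at positions 36, 111.
SalI cuts after the first base of each site, so after positions 36, 111.
Combined cut positions: 36, 111, 154.
Circular molecule, 3 cuts → 3 fragments:
  37–111 → 75 bp
  112–154 → 43 bp
  155–158 then 1–36 → 4 + 36 = 40 bp
Sorted largest to smallest: 75, 43, 40 bp.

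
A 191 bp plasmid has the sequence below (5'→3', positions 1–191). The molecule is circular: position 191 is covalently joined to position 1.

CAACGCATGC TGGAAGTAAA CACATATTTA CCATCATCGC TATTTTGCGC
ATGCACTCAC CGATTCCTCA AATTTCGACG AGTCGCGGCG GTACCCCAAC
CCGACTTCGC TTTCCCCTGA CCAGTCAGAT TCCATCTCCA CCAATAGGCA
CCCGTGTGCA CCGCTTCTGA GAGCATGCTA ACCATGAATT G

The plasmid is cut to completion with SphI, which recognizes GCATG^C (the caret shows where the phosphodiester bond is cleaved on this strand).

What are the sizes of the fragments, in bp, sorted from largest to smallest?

SphI sites (GCATGC) start at positions 5, 49, 173.
SphI cuts after base 5 of each site (before the last base), so after positions 9, 53, 177.
Circular molecule, 3 cuts → 3 fragments:
  10–53 → 44 bp
  54–177 → 124 bp
  178–191 then 1–9 → 14 + 9 = 23 bp
Sorted largest to smallest: 124, 44, 23 bp.

124, 44, 23 bp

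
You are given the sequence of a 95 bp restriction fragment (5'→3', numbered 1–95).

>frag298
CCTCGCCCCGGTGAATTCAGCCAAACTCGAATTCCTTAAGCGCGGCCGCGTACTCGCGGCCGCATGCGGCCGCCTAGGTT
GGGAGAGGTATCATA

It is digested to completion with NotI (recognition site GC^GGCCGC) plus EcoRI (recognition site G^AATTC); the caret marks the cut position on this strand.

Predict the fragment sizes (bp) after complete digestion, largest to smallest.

28, 16, 14, 14, 13, 10 bp

NotI sites (GCGGCCGC) start at positions 42, 56, 66.
NotI cuts after base 2 of each site, so after positions 43, 57, 67.
EcoRI sites (GAATTC) start at positions 13, 29.
EcoRI cuts after the first base of each site, so after positions 13, 29.
Combined cut positions: 13, 29, 43, 57, 67.
Linear molecule, 5 cuts → 6 fragments:
  1–13 → 13 bp
  14–29 → 16 bp
  30–43 → 14 bp
  44–57 → 14 bp
  58–67 → 10 bp
  68–95 → 28 bp
Sorted largest to smallest: 28, 16, 14, 14, 13, 10 bp.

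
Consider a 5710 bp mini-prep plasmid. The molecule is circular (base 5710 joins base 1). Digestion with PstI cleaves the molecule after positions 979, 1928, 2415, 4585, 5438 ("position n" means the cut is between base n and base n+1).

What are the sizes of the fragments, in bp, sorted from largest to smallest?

Circular molecule, 5 cuts → 5 fragments:
  1928 − 979 = 949 bp
  2415 − 1928 = 487 bp
  4585 − 2415 = 2170 bp
  5438 − 4585 = 853 bp
  wrap: 5710 − 5438 + 979 = 1251 bp
Sorted largest to smallest: 2170, 1251, 949, 853, 487 bp.

2170, 1251, 949, 853, 487 bp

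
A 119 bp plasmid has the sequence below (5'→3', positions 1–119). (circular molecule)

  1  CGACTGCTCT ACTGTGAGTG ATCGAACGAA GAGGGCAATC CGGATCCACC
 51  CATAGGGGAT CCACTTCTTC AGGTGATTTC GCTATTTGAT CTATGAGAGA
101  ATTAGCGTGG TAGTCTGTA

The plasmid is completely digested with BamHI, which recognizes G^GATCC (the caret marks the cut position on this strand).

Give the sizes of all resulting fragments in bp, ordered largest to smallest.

104, 15 bp

BamHI sites (GGATCC) start at positions 42, 57.
BamHI cuts after the first base of each site, so after positions 42, 57.
Circular molecule, 2 cuts → 2 fragments:
  43–57 → 15 bp
  58–119 then 1–42 → 62 + 42 = 104 bp
Sorted largest to smallest: 104, 15 bp.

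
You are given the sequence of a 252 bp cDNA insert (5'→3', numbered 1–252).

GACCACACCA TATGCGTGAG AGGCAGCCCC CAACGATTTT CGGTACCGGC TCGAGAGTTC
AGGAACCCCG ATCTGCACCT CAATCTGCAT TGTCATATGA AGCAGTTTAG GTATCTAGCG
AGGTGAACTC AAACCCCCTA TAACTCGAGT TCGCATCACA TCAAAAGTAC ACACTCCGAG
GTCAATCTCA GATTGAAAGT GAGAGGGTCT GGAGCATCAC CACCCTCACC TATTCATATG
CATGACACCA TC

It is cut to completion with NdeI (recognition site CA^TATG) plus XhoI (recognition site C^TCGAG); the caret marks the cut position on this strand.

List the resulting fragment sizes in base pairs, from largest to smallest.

NdeI sites (CATATG) start at positions 9, 94, 235.
NdeI cuts after base 2 of each site, so after positions 10, 95, 236.
XhoI sites (CTCGAG) start at positions 50, 144.
XhoI cuts after the first base of each site, so after positions 50, 144.
Combined cut positions: 10, 50, 95, 144, 236.
Linear molecule, 5 cuts → 6 fragments:
  1–10 → 10 bp
  11–50 → 40 bp
  51–95 → 45 bp
  96–144 → 49 bp
  145–236 → 92 bp
  237–252 → 16 bp
Sorted largest to smallest: 92, 49, 45, 40, 16, 10 bp.

92, 49, 45, 40, 16, 10 bp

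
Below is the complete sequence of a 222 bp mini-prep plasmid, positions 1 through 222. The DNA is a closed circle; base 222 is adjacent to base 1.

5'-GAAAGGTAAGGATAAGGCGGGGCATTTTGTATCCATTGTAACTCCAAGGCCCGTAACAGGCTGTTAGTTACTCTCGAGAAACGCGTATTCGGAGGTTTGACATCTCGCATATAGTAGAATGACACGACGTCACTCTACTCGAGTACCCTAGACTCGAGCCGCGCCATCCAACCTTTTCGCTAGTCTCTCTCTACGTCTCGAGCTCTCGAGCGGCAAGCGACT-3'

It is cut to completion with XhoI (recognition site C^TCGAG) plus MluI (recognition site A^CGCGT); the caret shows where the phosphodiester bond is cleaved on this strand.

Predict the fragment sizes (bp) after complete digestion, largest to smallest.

XhoI sites (CTCGAG) start at positions 73, 138, 153, 197, 205.
XhoI cuts after the first base of each site, so after positions 73, 138, 153, 197, 205.
The MluI site (ACGCGT) starts at position 81.
MluI cuts after the first base of each site, so after position 81.
Combined cut positions: 73, 81, 138, 153, 197, 205.
Circular molecule, 6 cuts → 6 fragments:
  74–81 → 8 bp
  82–138 → 57 bp
  139–153 → 15 bp
  154–197 → 44 bp
  198–205 → 8 bp
  206–222 then 1–73 → 17 + 73 = 90 bp
Sorted largest to smallest: 90, 57, 44, 15, 8, 8 bp.

90, 57, 44, 15, 8, 8 bp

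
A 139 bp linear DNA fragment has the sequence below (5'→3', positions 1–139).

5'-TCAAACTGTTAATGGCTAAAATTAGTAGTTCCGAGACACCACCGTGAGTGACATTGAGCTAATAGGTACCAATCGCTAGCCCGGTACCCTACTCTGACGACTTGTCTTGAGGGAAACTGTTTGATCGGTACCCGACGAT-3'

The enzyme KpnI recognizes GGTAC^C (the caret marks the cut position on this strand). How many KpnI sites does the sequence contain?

GGTACC occurs starting at positions 65, 83, 127.
KpnI cuts at 3 sites.

3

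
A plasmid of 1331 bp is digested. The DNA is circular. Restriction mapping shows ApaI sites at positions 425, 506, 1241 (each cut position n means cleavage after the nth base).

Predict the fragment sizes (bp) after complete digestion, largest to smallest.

735, 515, 81 bp

Circular molecule, 3 cuts → 3 fragments:
  506 − 425 = 81 bp
  1241 − 506 = 735 bp
  wrap: 1331 − 1241 + 425 = 515 bp
Sorted largest to smallest: 735, 515, 81 bp.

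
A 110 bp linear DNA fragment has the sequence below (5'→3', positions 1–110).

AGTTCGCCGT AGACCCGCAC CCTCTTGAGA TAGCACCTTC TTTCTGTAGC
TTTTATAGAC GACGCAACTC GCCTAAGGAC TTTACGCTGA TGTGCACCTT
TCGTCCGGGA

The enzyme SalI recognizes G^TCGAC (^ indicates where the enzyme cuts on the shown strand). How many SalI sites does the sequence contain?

0

No occurrence of GTCGAC is present in the sequence.
SalI does not cut: 0 sites.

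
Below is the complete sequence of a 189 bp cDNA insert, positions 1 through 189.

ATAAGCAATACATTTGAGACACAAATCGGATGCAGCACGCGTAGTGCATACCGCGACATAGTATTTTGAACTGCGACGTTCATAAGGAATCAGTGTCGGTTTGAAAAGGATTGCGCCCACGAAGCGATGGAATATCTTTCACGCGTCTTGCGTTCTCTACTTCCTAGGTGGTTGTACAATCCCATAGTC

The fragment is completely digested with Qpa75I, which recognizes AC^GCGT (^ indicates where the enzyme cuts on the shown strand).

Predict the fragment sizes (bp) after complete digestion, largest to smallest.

Qpa75I sites (ACGCGT) start at positions 37, 141.
Qpa75I cuts after base 2 of each site, so after positions 38, 142.
Linear molecule, 2 cuts → 3 fragments:
  1–38 → 38 bp
  39–142 → 104 bp
  143–189 → 47 bp
Sorted largest to smallest: 104, 47, 38 bp.

104, 47, 38 bp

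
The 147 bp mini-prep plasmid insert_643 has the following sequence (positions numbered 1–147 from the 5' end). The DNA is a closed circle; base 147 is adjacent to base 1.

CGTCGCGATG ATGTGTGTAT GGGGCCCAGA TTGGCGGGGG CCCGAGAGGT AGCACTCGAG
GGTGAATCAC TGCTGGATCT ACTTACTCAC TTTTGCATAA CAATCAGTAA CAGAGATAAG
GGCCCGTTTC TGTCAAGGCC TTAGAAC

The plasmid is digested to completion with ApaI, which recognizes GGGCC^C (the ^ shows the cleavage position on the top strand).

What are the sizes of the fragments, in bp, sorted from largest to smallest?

ApaI sites (GGGCCC) start at positions 22, 38, 120.
ApaI cuts after base 5 of each site (before the last base), so after positions 26, 42, 124.
Circular molecule, 3 cuts → 3 fragments:
  27–42 → 16 bp
  43–124 → 82 bp
  125–147 then 1–26 → 23 + 26 = 49 bp
Sorted largest to smallest: 82, 49, 16 bp.

82, 49, 16 bp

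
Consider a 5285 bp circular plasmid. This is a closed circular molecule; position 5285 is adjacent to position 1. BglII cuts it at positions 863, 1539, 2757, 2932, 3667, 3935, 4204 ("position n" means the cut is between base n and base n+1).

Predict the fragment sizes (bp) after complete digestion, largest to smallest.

1944, 1218, 735, 676, 269, 268, 175 bp

Circular molecule, 7 cuts → 7 fragments:
  1539 − 863 = 676 bp
  2757 − 1539 = 1218 bp
  2932 − 2757 = 175 bp
  3667 − 2932 = 735 bp
  3935 − 3667 = 268 bp
  4204 − 3935 = 269 bp
  wrap: 5285 − 4204 + 863 = 1944 bp
Sorted largest to smallest: 1944, 1218, 735, 676, 269, 268, 175 bp.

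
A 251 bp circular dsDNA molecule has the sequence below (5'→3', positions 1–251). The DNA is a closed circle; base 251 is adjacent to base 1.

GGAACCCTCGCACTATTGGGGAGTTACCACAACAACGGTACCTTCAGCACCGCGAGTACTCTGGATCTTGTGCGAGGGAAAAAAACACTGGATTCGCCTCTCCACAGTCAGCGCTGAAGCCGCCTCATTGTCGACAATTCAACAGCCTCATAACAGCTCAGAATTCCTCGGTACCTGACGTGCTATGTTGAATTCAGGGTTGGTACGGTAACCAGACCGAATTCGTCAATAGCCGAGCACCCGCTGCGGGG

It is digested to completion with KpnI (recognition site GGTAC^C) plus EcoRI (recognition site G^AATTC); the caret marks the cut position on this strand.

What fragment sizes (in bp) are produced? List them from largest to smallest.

KpnI sites (GGTACC) start at positions 37, 170.
KpnI cuts after base 5 of each site (before the last base), so after positions 41, 174.
EcoRI sites (GAATTC) start at positions 161, 190, 219.
EcoRI cuts after the first base of each site, so after positions 161, 190, 219.
Combined cut positions: 41, 161, 174, 190, 219.
Circular molecule, 5 cuts → 5 fragments:
  42–161 → 120 bp
  162–174 → 13 bp
  175–190 → 16 bp
  191–219 → 29 bp
  220–251 then 1–41 → 32 + 41 = 73 bp
Sorted largest to smallest: 120, 73, 29, 16, 13 bp.

120, 73, 29, 16, 13 bp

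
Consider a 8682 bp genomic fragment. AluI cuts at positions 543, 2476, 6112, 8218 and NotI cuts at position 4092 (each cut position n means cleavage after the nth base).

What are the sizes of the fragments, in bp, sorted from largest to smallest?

2106, 2020, 1933, 1616, 543, 464 bp

Combined cut positions (sorted): 543, 2476, 4092, 6112, 8218.
Linear molecule, 5 cuts → 6 fragments:
  543 − 0 = 543 bp
  2476 − 543 = 1933 bp
  4092 − 2476 = 1616 bp
  6112 − 4092 = 2020 bp
  8218 − 6112 = 2106 bp
  8682 − 8218 = 464 bp
Sorted largest to smallest: 2106, 2020, 1933, 1616, 543, 464 bp.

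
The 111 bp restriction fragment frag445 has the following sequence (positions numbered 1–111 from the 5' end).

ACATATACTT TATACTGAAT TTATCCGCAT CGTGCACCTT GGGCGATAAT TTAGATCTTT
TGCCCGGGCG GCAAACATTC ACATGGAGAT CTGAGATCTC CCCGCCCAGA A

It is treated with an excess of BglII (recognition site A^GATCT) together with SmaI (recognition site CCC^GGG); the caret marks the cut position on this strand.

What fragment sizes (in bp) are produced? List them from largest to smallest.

BglII sites (AGATCT) start at positions 53, 87, 94.
BglII cuts after the first base of each site, so after positions 53, 87, 94.
The SmaI site (CCCGGG) starts at position 63.
SmaI cuts after base 3 of each site, so after position 65.
Combined cut positions: 53, 65, 87, 94.
Linear molecule, 4 cuts → 5 fragments:
  1–53 → 53 bp
  54–65 → 12 bp
  66–87 → 22 bp
  88–94 → 7 bp
  95–111 → 17 bp
Sorted largest to smallest: 53, 22, 17, 12, 7 bp.

53, 22, 17, 12, 7 bp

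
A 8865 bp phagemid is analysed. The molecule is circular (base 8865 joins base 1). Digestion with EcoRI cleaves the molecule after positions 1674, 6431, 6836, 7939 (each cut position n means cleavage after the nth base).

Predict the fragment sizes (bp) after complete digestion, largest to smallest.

4757, 2600, 1103, 405 bp

Circular molecule, 4 cuts → 4 fragments:
  6431 − 1674 = 4757 bp
  6836 − 6431 = 405 bp
  7939 − 6836 = 1103 bp
  wrap: 8865 − 7939 + 1674 = 2600 bp
Sorted largest to smallest: 4757, 2600, 1103, 405 bp.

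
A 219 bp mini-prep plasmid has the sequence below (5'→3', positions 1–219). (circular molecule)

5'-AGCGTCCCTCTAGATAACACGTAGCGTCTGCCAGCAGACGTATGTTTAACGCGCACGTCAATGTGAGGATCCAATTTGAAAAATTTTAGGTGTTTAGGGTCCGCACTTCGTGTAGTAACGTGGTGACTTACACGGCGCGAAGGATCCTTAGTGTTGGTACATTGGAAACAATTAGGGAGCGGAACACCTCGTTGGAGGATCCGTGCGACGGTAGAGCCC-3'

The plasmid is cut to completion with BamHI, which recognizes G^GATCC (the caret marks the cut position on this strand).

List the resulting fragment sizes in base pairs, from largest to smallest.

BamHI sites (GGATCC) start at positions 67, 142, 197.
BamHI cuts after the first base of each site, so after positions 67, 142, 197.
Circular molecule, 3 cuts → 3 fragments:
  68–142 → 75 bp
  143–197 → 55 bp
  198–219 then 1–67 → 22 + 67 = 89 bp
Sorted largest to smallest: 89, 75, 55 bp.

89, 75, 55 bp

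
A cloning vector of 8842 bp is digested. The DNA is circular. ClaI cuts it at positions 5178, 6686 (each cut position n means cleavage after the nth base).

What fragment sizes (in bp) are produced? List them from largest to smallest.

7334, 1508 bp

Circular molecule, 2 cuts → 2 fragments:
  6686 − 5178 = 1508 bp
  wrap: 8842 − 6686 + 5178 = 7334 bp
Sorted largest to smallest: 7334, 1508 bp.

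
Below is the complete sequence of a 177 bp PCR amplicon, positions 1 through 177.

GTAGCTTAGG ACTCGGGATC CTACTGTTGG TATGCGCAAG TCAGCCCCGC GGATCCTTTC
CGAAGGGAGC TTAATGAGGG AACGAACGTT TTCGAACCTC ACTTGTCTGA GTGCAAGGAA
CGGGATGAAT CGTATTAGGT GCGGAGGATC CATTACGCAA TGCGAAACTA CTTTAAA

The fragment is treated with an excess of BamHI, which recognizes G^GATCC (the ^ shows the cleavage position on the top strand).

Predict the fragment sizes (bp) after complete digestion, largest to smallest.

95, 35, 31, 16 bp

BamHI sites (GGATCC) start at positions 16, 51, 146.
BamHI cuts after the first base of each site, so after positions 16, 51, 146.
Linear molecule, 3 cuts → 4 fragments:
  1–16 → 16 bp
  17–51 → 35 bp
  52–146 → 95 bp
  147–177 → 31 bp
Sorted largest to smallest: 95, 35, 31, 16 bp.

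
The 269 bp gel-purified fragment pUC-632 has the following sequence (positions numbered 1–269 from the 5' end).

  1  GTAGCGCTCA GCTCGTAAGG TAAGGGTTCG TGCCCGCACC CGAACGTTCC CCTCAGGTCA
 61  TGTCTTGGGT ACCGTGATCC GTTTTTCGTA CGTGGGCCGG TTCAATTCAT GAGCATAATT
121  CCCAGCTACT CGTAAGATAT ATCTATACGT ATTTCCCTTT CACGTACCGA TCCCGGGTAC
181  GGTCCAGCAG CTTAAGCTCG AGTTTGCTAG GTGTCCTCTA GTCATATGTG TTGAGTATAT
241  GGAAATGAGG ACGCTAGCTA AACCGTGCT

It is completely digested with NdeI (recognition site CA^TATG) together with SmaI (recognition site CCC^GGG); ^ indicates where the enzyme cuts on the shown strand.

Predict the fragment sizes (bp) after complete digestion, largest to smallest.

The NdeI site (CATATG) starts at position 223.
NdeI cuts after base 2 of each site, so after position 224.
The SmaI site (CCCGGG) starts at position 172.
SmaI cuts after base 3 of each site, so after position 174.
Combined cut positions: 174, 224.
Linear molecule, 2 cuts → 3 fragments:
  1–174 → 174 bp
  175–224 → 50 bp
  225–269 → 45 bp
Sorted largest to smallest: 174, 50, 45 bp.

174, 50, 45 bp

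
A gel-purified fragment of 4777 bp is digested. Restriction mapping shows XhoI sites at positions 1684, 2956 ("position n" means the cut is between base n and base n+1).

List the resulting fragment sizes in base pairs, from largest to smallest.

1821, 1684, 1272 bp

Linear molecule, 2 cuts → 3 fragments:
  1684 − 0 = 1684 bp
  2956 − 1684 = 1272 bp
  4777 − 2956 = 1821 bp
Sorted largest to smallest: 1821, 1684, 1272 bp.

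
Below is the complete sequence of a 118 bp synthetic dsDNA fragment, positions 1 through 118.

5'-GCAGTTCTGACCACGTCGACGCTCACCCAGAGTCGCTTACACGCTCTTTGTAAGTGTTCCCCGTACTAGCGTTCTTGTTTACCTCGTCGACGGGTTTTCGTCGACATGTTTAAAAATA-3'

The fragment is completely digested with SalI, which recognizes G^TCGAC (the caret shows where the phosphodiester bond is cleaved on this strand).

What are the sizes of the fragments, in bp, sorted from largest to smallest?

SalI sites (GTCGAC) start at positions 15, 86, 100.
SalI cuts after the first base of each site, so after positions 15, 86, 100.
Linear molecule, 3 cuts → 4 fragments:
  1–15 → 15 bp
  16–86 → 71 bp
  87–100 → 14 bp
  101–118 → 18 bp
Sorted largest to smallest: 71, 18, 15, 14 bp.

71, 18, 15, 14 bp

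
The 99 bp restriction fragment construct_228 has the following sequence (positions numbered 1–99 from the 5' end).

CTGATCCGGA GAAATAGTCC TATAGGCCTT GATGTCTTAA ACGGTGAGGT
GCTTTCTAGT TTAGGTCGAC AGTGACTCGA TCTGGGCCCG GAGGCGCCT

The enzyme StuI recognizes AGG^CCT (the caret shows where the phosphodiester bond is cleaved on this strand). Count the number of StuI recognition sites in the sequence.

1

AGGCCT occurs starting at position 24.
StuI cuts at 1 site.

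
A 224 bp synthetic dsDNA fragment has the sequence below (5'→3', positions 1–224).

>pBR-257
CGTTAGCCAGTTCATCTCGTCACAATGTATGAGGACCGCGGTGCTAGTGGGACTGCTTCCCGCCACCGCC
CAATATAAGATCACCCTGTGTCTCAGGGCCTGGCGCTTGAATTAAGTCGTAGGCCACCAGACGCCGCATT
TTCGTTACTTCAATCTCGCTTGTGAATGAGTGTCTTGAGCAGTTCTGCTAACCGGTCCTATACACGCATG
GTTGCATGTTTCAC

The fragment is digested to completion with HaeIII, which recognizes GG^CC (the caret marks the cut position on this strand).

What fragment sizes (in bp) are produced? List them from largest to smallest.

HaeIII sites (GGCC) start at positions 97, 122.
HaeIII cuts after base 2 of each site, so after positions 98, 123.
Linear molecule, 2 cuts → 3 fragments:
  1–98 → 98 bp
  99–123 → 25 bp
  124–224 → 101 bp
Sorted largest to smallest: 101, 98, 25 bp.

101, 98, 25 bp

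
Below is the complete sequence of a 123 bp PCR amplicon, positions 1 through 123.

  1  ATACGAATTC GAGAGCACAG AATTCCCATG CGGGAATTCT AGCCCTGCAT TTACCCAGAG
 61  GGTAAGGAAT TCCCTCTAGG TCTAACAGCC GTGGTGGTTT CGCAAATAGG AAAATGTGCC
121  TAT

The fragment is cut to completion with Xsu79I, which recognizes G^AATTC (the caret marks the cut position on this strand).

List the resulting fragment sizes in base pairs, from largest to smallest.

56, 33, 15, 14, 5 bp

Xsu79I sites (GAATTC) start at positions 5, 20, 34, 67.
Xsu79I cuts after the first base of each site, so after positions 5, 20, 34, 67.
Linear molecule, 4 cuts → 5 fragments:
  1–5 → 5 bp
  6–20 → 15 bp
  21–34 → 14 bp
  35–67 → 33 bp
  68–123 → 56 bp
Sorted largest to smallest: 56, 33, 15, 14, 5 bp.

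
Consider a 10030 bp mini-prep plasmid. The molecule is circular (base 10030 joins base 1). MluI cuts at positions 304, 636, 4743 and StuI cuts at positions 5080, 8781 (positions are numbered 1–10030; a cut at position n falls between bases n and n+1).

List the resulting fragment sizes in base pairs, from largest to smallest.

4107, 3701, 1553, 337, 332 bp

Combined cut positions (sorted): 304, 636, 4743, 5080, 8781.
Circular molecule, 5 cuts → 5 fragments:
  636 − 304 = 332 bp
  4743 − 636 = 4107 bp
  5080 − 4743 = 337 bp
  8781 − 5080 = 3701 bp
  wrap: 10030 − 8781 + 304 = 1553 bp
Sorted largest to smallest: 4107, 3701, 1553, 337, 332 bp.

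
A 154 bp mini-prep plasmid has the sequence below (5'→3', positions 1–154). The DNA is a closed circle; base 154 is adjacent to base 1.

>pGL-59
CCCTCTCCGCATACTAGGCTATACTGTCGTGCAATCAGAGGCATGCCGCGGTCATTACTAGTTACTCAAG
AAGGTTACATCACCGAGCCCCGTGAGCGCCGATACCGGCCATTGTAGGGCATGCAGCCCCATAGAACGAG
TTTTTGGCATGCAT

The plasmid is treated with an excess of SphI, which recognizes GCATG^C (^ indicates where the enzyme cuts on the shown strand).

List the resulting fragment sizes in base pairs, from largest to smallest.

78, 48, 28 bp

SphI sites (GCATGC) start at positions 41, 119, 147.
SphI cuts after base 5 of each site (before the last base), so after positions 45, 123, 151.
Circular molecule, 3 cuts → 3 fragments:
  46–123 → 78 bp
  124–151 → 28 bp
  152–154 then 1–45 → 3 + 45 = 48 bp
Sorted largest to smallest: 78, 48, 28 bp.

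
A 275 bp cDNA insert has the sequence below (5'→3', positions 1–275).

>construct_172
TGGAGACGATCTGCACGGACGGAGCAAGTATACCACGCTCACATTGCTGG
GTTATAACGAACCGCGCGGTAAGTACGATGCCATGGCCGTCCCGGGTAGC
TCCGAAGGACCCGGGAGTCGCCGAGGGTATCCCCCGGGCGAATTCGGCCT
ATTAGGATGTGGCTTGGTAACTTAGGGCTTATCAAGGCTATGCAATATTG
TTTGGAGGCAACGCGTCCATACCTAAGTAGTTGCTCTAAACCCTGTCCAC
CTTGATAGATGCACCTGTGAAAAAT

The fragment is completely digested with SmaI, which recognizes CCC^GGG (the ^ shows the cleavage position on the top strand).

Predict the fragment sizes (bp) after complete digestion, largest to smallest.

SmaI sites (CCCGGG) start at positions 91, 110, 133.
SmaI cuts after base 3 of each site, so after positions 93, 112, 135.
Linear molecule, 3 cuts → 4 fragments:
  1–93 → 93 bp
  94–112 → 19 bp
  113–135 → 23 bp
  136–275 → 140 bp
Sorted largest to smallest: 140, 93, 23, 19 bp.

140, 93, 23, 19 bp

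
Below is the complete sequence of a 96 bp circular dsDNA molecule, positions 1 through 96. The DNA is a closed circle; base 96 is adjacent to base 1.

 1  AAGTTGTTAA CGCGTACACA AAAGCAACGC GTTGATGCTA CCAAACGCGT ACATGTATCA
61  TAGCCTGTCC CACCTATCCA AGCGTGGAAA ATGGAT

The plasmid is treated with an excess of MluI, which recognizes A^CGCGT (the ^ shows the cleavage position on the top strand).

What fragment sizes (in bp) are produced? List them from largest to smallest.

61, 18, 17 bp

MluI sites (ACGCGT) start at positions 10, 27, 45.
MluI cuts after the first base of each site, so after positions 10, 27, 45.
Circular molecule, 3 cuts → 3 fragments:
  11–27 → 17 bp
  28–45 → 18 bp
  46–96 then 1–10 → 51 + 10 = 61 bp
Sorted largest to smallest: 61, 18, 17 bp.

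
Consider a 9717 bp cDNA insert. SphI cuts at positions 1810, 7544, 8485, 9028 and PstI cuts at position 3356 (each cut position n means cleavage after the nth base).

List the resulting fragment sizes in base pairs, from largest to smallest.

Combined cut positions (sorted): 1810, 3356, 7544, 8485, 9028.
Linear molecule, 5 cuts → 6 fragments:
  1810 − 0 = 1810 bp
  3356 − 1810 = 1546 bp
  7544 − 3356 = 4188 bp
  8485 − 7544 = 941 bp
  9028 − 8485 = 543 bp
  9717 − 9028 = 689 bp
Sorted largest to smallest: 4188, 1810, 1546, 941, 689, 543 bp.

4188, 1810, 1546, 941, 689, 543 bp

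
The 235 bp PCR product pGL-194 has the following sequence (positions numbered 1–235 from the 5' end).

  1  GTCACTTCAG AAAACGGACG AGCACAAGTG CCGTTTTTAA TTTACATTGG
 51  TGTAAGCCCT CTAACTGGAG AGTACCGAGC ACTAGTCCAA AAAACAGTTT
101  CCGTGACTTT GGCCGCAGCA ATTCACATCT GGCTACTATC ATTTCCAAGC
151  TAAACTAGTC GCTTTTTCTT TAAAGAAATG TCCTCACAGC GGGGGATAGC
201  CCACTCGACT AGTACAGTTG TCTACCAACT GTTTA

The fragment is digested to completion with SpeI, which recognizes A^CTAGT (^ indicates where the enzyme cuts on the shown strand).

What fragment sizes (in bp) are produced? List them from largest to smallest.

81, 73, 54, 27 bp

SpeI sites (ACTAGT) start at positions 81, 154, 208.
SpeI cuts after the first base of each site, so after positions 81, 154, 208.
Linear molecule, 3 cuts → 4 fragments:
  1–81 → 81 bp
  82–154 → 73 bp
  155–208 → 54 bp
  209–235 → 27 bp
Sorted largest to smallest: 81, 73, 54, 27 bp.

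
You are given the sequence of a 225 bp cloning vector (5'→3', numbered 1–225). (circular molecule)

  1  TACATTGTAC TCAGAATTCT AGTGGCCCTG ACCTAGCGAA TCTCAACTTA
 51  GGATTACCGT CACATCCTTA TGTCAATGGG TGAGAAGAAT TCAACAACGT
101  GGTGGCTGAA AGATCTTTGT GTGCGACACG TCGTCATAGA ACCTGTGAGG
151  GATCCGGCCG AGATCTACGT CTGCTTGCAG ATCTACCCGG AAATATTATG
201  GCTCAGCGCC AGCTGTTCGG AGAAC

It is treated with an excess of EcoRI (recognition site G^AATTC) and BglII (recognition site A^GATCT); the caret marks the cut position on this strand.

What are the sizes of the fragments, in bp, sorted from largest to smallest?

73, 60, 50, 24, 18 bp

EcoRI sites (GAATTC) start at positions 14, 87.
EcoRI cuts after the first base of each site, so after positions 14, 87.
BglII sites (AGATCT) start at positions 111, 161, 179.
BglII cuts after the first base of each site, so after positions 111, 161, 179.
Combined cut positions: 14, 87, 111, 161, 179.
Circular molecule, 5 cuts → 5 fragments:
  15–87 → 73 bp
  88–111 → 24 bp
  112–161 → 50 bp
  162–179 → 18 bp
  180–225 then 1–14 → 46 + 14 = 60 bp
Sorted largest to smallest: 73, 60, 50, 24, 18 bp.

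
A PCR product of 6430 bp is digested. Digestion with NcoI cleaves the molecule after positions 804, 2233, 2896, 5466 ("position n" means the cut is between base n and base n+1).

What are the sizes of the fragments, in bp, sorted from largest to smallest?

2570, 1429, 964, 804, 663 bp

Linear molecule, 4 cuts → 5 fragments:
  804 − 0 = 804 bp
  2233 − 804 = 1429 bp
  2896 − 2233 = 663 bp
  5466 − 2896 = 2570 bp
  6430 − 5466 = 964 bp
Sorted largest to smallest: 2570, 1429, 964, 804, 663 bp.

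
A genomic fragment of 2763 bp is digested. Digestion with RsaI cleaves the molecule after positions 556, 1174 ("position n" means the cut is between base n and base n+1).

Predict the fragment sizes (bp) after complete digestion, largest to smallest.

Linear molecule, 2 cuts → 3 fragments:
  556 − 0 = 556 bp
  1174 − 556 = 618 bp
  2763 − 1174 = 1589 bp
Sorted largest to smallest: 1589, 618, 556 bp.

1589, 618, 556 bp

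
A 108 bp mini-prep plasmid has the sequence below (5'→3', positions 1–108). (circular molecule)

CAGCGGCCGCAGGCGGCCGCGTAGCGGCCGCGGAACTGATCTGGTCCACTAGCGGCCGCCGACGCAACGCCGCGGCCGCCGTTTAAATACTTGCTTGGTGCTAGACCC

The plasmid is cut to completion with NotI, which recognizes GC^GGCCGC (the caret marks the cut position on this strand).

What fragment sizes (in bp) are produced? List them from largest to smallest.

NotI sites (GCGGCCGC) start at positions 3, 13, 24, 52, 72.
NotI cuts after base 2 of each site, so after positions 4, 14, 25, 53, 73.
Circular molecule, 5 cuts → 5 fragments:
  5–14 → 10 bp
  15–25 → 11 bp
  26–53 → 28 bp
  54–73 → 20 bp
  74–108 then 1–4 → 35 + 4 = 39 bp
Sorted largest to smallest: 39, 28, 20, 11, 10 bp.

39, 28, 20, 11, 10 bp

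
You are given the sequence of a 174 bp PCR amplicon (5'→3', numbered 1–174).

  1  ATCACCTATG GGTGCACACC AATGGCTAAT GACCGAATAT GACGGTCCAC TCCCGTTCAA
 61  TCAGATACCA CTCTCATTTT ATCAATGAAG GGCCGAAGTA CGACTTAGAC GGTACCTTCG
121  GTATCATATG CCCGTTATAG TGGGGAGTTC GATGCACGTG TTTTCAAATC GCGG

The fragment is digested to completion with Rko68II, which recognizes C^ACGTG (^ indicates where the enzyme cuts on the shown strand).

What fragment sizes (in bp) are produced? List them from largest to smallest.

The Rko68II site (CACGTG) starts at position 155.
Rko68II cuts after the first base of each site, so after position 155.
Linear molecule, 1 cut → 2 fragments:
  1–155 → 155 bp
  156–174 → 19 bp
Sorted largest to smallest: 155, 19 bp.

155, 19 bp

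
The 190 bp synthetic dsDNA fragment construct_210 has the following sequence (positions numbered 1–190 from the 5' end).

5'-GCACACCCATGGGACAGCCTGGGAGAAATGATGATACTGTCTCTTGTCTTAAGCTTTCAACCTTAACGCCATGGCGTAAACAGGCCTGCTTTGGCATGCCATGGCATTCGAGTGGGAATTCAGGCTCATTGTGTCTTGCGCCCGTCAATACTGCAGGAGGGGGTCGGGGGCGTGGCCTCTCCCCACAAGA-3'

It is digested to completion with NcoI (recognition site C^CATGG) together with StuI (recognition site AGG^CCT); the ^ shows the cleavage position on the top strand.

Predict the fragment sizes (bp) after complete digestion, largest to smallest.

91, 62, 15, 15, 7 bp

NcoI sites (CCATGG) start at positions 7, 69, 99.
NcoI cuts after the first base of each site, so after positions 7, 69, 99.
The StuI site (AGGCCT) starts at position 82.
StuI cuts after base 3 of each site, so after position 84.
Combined cut positions: 7, 69, 84, 99.
Linear molecule, 4 cuts → 5 fragments:
  1–7 → 7 bp
  8–69 → 62 bp
  70–84 → 15 bp
  85–99 → 15 bp
  100–190 → 91 bp
Sorted largest to smallest: 91, 62, 15, 15, 7 bp.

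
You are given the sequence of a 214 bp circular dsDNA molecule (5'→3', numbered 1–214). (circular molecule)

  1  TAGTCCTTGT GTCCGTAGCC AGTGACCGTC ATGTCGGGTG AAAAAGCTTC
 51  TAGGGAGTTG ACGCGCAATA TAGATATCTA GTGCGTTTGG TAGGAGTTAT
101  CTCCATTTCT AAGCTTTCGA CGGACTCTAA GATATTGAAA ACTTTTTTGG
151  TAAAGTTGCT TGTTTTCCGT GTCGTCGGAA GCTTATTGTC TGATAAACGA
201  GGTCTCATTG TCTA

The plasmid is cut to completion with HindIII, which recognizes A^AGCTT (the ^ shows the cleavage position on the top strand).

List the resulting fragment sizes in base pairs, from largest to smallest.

79, 68, 67 bp

HindIII sites (AAGCTT) start at positions 44, 111, 179.
HindIII cuts after the first base of each site, so after positions 44, 111, 179.
Circular molecule, 3 cuts → 3 fragments:
  45–111 → 67 bp
  112–179 → 68 bp
  180–214 then 1–44 → 35 + 44 = 79 bp
Sorted largest to smallest: 79, 68, 67 bp.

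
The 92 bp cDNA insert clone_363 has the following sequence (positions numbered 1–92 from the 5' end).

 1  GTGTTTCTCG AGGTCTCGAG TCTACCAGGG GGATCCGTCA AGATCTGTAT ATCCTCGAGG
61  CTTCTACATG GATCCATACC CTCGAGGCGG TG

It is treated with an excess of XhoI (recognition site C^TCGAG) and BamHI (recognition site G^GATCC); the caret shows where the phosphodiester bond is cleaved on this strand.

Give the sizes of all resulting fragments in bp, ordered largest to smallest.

XhoI sites (CTCGAG) start at positions 7, 15, 54, 81.
XhoI cuts after the first base of each site, so after positions 7, 15, 54, 81.
BamHI sites (GGATCC) start at positions 31, 70.
BamHI cuts after the first base of each site, so after positions 31, 70.
Combined cut positions: 7, 15, 31, 54, 70, 81.
Linear molecule, 6 cuts → 7 fragments:
  1–7 → 7 bp
  8–15 → 8 bp
  16–31 → 16 bp
  32–54 → 23 bp
  55–70 → 16 bp
  71–81 → 11 bp
  82–92 → 11 bp
Sorted largest to smallest: 23, 16, 16, 11, 11, 8, 7 bp.

23, 16, 16, 11, 11, 8, 7 bp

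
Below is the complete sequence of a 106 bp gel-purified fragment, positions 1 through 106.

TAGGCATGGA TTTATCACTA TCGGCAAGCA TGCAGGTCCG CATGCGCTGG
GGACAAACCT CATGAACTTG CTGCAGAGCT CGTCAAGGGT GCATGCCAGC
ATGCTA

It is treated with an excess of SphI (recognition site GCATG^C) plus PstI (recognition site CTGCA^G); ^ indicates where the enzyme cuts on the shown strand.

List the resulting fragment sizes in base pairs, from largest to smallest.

32, 31, 20, 12, 8, 3 bp

SphI sites (GCATGC) start at positions 28, 40, 91, 99.
SphI cuts after base 5 of each site (before the last base), so after positions 32, 44, 95, 103.
The PstI site (CTGCAG) starts at position 71.
PstI cuts after base 5 of each site (before the last base), so after position 75.
Combined cut positions: 32, 44, 75, 95, 103.
Linear molecule, 5 cuts → 6 fragments:
  1–32 → 32 bp
  33–44 → 12 bp
  45–75 → 31 bp
  76–95 → 20 bp
  96–103 → 8 bp
  104–106 → 3 bp
Sorted largest to smallest: 32, 31, 20, 12, 8, 3 bp.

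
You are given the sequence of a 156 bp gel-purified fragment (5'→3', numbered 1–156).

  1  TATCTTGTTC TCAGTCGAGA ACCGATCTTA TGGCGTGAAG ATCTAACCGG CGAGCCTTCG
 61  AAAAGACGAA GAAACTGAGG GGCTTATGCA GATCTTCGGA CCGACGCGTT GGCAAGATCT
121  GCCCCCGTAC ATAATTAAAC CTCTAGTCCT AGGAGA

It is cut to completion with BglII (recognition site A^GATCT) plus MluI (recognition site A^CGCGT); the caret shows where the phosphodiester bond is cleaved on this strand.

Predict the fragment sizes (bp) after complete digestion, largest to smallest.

BglII sites (AGATCT) start at positions 39, 90, 115.
BglII cuts after the first base of each site, so after positions 39, 90, 115.
The MluI site (ACGCGT) starts at position 104.
MluI cuts after the first base of each site, so after position 104.
Combined cut positions: 39, 90, 104, 115.
Linear molecule, 4 cuts → 5 fragments:
  1–39 → 39 bp
  40–90 → 51 bp
  91–104 → 14 bp
  105–115 → 11 bp
  116–156 → 41 bp
Sorted largest to smallest: 51, 41, 39, 14, 11 bp.

51, 41, 39, 14, 11 bp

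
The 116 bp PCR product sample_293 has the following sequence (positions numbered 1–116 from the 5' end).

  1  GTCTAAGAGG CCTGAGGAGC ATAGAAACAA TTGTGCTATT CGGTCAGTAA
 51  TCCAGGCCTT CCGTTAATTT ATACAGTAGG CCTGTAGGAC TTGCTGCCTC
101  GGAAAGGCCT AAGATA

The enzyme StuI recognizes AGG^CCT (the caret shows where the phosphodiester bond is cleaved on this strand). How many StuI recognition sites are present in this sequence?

4

AGGCCT occurs starting at positions 8, 54, 78, 105.
StuI cuts at 4 sites.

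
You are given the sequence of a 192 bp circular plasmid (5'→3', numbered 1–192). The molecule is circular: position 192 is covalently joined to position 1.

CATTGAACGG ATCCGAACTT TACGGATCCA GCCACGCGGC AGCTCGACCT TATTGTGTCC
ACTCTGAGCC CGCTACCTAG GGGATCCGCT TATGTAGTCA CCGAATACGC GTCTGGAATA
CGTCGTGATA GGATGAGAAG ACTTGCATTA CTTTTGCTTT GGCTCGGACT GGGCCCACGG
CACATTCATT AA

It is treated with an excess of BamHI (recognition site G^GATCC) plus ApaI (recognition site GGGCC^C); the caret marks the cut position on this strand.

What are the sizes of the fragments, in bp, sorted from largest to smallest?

93, 58, 26, 15 bp

BamHI sites (GGATCC) start at positions 9, 24, 82.
BamHI cuts after the first base of each site, so after positions 9, 24, 82.
The ApaI site (GGGCCC) starts at position 171.
ApaI cuts after base 5 of each site (before the last base), so after position 175.
Combined cut positions: 9, 24, 82, 175.
Circular molecule, 4 cuts → 4 fragments:
  10–24 → 15 bp
  25–82 → 58 bp
  83–175 → 93 bp
  176–192 then 1–9 → 17 + 9 = 26 bp
Sorted largest to smallest: 93, 58, 26, 15 bp.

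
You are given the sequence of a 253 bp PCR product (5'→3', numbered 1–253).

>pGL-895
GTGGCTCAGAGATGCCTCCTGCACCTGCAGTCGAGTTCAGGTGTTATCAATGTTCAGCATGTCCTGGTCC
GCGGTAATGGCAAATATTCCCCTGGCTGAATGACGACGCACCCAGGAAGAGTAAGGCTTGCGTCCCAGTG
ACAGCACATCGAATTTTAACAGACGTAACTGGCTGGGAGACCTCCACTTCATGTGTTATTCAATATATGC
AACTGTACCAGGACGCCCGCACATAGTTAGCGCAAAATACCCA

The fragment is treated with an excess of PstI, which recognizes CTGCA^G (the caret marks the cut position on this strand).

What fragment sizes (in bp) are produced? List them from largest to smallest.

The PstI site (CTGCAG) starts at position 25.
PstI cuts after base 5 of each site (before the last base), so after position 29.
Linear molecule, 1 cut → 2 fragments:
  1–29 → 29 bp
  30–253 → 224 bp
Sorted largest to smallest: 224, 29 bp.

224, 29 bp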